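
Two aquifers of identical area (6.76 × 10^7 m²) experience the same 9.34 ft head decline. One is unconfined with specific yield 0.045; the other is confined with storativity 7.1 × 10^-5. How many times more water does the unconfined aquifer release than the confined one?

Δh = 9.34 ft = 2.847 m
Unconfined: ΔV_u = Sy × A × Δh = 0.045 × 6.76 × 10^7 × 2.847 = 8.66 × 10^6 m³
Confined: ΔV_c = S × A × Δh = 7.1 × 10^-5 × 6.76 × 10^7 × 2.847 = 13660 m³
Ratio = ΔV_u / ΔV_c = Sy / S = 0.045 / 7.1 × 10^-5 = 633.8

ΔV_u / ΔV_c ≈ 634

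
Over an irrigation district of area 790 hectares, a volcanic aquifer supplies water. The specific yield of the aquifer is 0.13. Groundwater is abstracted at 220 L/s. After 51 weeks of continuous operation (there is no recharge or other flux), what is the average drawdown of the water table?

A = 790 hectares = 7.9 × 10^6 m²
Q = 220 L/s = 19010 m³/d
t = 51 weeks = 357 d
ΔV = Q × t = 19010 m³/d × 357 d = 6.786 × 10^6 m³
Δh = ΔV / (Sy × A) = 6.786 × 10^6 / (0.13 × 7.9 × 10^6) = 6.607 m

Δh ≈ 6.61 m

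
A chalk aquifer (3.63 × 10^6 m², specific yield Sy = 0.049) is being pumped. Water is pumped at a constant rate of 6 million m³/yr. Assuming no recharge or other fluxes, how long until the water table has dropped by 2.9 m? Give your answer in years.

ΔV = Sy × A × Δh = 0.049 × 3.63 × 10^6 × 2.9 = 5.158 × 10^5 m³
Q = 6 million m³/yr = 16440 m³/d
t = ΔV / Q = 5.158 × 10^5 m³ / 16440 m³/d = 31.38 d
t = 31.38 d ≈ 0.08597 years

t ≈ 0.086 years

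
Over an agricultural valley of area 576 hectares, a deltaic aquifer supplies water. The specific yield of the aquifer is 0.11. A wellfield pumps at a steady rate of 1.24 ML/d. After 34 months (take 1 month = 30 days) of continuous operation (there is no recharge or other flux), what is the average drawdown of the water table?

Δh ≈ 2 m

A = 576 hectares = 5.76 × 10^6 m²
Q = 1.24 ML/d = 1240 m³/d
t = 34 months = 1020 d
ΔV = Q × t = 1240 m³/d × 1020 d = 1.265 × 10^6 m³
Δh = ΔV / (Sy × A) = 1.265 × 10^6 / (0.11 × 5.76 × 10^6) = 1.996 m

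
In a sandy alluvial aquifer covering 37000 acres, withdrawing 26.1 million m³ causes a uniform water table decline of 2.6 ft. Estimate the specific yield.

Sy ≈ 0.22

A = 37000 acres = 1.497 × 10^8 m²
Δh = 2.6 ft = 0.7925 m
ΔV = 26.1 million m³ = 2.61 × 10^7 m³
Sy = ΔV / (A × Δh) = 2.61 × 10^7 m³ / (1.497 × 10^8 m² × 0.7925 m) = 0.22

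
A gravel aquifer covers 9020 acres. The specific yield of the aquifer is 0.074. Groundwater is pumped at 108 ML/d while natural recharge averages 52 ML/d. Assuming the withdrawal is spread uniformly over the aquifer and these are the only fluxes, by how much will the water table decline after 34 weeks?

A = 9020 acres = 3.65 × 10^7 m²
Net abstraction = 108 − 52 = 56 ML/d
Q_net = 56 ML/d = 56000 m³/d
t = 34 weeks = 238 d
ΔV = Q × t = 56000 m³/d × 238 d = 1.333 × 10^7 m³
Δh = ΔV / (Sy × A) = 1.333 × 10^7 / (0.074 × 3.65 × 10^7) = 4.934 m

Δh ≈ 4.93 m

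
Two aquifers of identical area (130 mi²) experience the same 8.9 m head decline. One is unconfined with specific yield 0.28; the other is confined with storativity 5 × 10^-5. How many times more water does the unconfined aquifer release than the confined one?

A = 130 mi² = 3.367 × 10^8 m²
Unconfined: ΔV_u = Sy × A × Δh = 0.28 × 3.367 × 10^8 × 8.9 = 8.391 × 10^8 m³
Confined: ΔV_c = S × A × Δh = 5 × 10^-5 × 3.367 × 10^8 × 8.9 = 1.498 × 10^5 m³
Ratio = ΔV_u / ΔV_c = Sy / S = 0.28 / 5 × 10^-5 = 5600

ΔV_u / ΔV_c ≈ 5600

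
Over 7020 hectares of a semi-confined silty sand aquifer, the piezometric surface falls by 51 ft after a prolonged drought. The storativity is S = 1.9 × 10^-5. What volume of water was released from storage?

A = 7020 hectares = 7.02 × 10^7 m²
Δh = 51 ft = 15.54 m
ΔV = S × A × Δh = 1.9 × 10^-5 × 7.02 × 10^7 m² × 15.54 m = 20730 m³

ΔV ≈ 20700 m³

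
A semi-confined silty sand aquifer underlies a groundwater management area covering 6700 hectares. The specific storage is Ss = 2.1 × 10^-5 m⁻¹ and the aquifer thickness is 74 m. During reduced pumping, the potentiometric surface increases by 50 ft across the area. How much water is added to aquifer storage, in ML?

ΔV ≈ 1590 ML

S = Ss × b = 2.1 × 10^-5 m⁻¹ × 74 m = 1.554 × 10^-3
A = 6700 hectares = 6.7 × 10^7 m²
Δh = 50 ft = 15.24 m
ΔV = S × A × Δh = 0.001554 × 6.7 × 10^7 m² × 15.24 m = 1.587 × 10^6 m³
ΔV = 1.587 × 10^6 m³ = 1587 ML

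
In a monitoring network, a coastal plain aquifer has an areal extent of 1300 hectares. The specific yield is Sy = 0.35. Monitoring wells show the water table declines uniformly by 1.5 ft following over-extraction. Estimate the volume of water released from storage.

A = 1300 hectares = 1.3 × 10^7 m²
Δh = 1.5 ft = 0.4572 m
ΔV = Sy × A × Δh = 0.35 × 1.3 × 10^7 m² × 0.4572 m = 2.08 × 10^6 m³

ΔV ≈ 2.08 × 10^6 m³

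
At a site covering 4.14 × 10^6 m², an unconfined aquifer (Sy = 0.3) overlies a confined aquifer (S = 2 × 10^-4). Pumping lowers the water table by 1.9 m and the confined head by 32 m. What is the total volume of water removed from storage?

Unconfined: ΔV_u = Sy × A × Δh_u = 0.3 × 4.14 × 10^6 × 1.9 = 2.36 × 10^6 m³
Confined: ΔV_c = S × A × Δh_c = 2 × 10^-4 × 4.14 × 10^6 × 32 = 26500 m³
Total ΔV = 2.36 × 10^6 + 26500 = 2.386 × 10^6 m³

ΔV ≈ 2.39 × 10^6 m³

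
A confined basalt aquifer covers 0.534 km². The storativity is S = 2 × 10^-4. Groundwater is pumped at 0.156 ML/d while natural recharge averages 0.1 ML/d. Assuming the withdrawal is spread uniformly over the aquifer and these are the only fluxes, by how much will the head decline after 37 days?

Δh ≈ 19.4 m

A = 0.534 km² = 5.34 × 10^5 m²
Net abstraction = 0.156 − 0.1 = 0.056 ML/d
Q_net = 0.056 ML/d = 56 m³/d
ΔV = Q × t = 56 m³/d × 37 d = 2072 m³
Δh = ΔV / (S × A) = 2072 / (2 × 10^-4 × 5.34 × 10^5) = 19.4 m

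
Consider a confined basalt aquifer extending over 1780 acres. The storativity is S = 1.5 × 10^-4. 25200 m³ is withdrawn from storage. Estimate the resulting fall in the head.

A = 1780 acres = 7.203 × 10^6 m²
Δh = ΔV / (S × A) = 25200 m³ / (1.5 × 10^-4 × 7.203 × 10^6 m²) = 23.32 m

Δh ≈ 23.3 m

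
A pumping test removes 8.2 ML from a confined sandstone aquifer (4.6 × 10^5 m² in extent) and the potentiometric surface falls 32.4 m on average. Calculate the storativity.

S ≈ 5.5 × 10^-4

ΔV = 8.2 ML = 8200 m³
S = ΔV / (A × Δh) = 8200 m³ / (4.6 × 10^5 m² × 32.4 m) = 5.502 × 10^-4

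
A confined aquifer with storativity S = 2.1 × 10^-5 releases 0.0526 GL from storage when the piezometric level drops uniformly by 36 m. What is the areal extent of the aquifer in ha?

ΔV = 0.0526 GL = 52600 m³
A = ΔV / (S × Δh) = 52600 / (2.1 × 10^-5 × 36) = 6.958 × 10^7 m²
A = 6.958 × 10^7 m² = 6958 ha

A ≈ 6960 ha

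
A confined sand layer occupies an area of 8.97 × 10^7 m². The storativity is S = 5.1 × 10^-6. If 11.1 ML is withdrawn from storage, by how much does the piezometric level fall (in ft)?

Δh ≈ 79.6 ft

ΔV = 11.1 ML = 11100 m³
Δh = ΔV / (S × A) = 11100 m³ / (5.1 × 10^-6 × 8.97 × 10^7 m²) = 24.26 m
Δh = 24.26 m = 79.61 ft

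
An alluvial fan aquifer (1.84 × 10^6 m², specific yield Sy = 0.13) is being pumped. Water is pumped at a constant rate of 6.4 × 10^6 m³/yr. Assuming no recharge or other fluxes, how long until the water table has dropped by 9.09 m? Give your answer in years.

t ≈ 0.34 years

ΔV = Sy × A × Δh = 0.13 × 1.84 × 10^6 × 9.09 = 2.174 × 10^6 m³
Q = 6.4 × 10^6 m³/yr = 17530 m³/d
t = ΔV / Q = 2.174 × 10^6 m³ / 17530 m³/d = 124 d
t = 124 d ≈ 0.3397 years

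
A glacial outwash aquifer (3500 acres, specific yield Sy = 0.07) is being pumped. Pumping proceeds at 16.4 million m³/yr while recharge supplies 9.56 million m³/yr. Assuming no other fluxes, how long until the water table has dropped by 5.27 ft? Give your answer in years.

t ≈ 0.233 years

A = 3500 acres = 1.416 × 10^7 m²
Δh = 5.27 ft = 1.606 m
ΔV = Sy × A × Δh = 0.07 × 1.416 × 10^7 × 1.606 = 1.593 × 10^6 m³
Net withdrawal = 16.4 − 9.56 = 6.84 million m³/yr = 18740 m³/d
t = ΔV / Q = 1.593 × 10^6 m³ / 18740 m³/d = 84.99 d
t = 84.99 d ≈ 0.2328 years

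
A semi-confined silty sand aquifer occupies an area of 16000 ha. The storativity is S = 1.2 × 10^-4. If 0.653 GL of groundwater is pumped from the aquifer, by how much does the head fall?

Δh ≈ 34 m

A = 16000 ha = 1.6 × 10^8 m²
ΔV = 0.653 GL = 6.53 × 10^5 m³
Δh = ΔV / (S × A) = 6.53 × 10^5 m³ / (1.2 × 10^-4 × 1.6 × 10^8 m²) = 34.01 m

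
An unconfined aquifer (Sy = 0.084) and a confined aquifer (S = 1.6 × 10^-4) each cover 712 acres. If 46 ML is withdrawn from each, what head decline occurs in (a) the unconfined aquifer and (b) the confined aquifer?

A = 712 acres = 2.881 × 10^6 m²
ΔV = 46 ML = 46000 m³
Unconfined: Δh_u = ΔV/(Sy·A) = 46000/(0.084 × 2.881 × 10^6) = 0.1901 m
Confined: Δh_c = ΔV/(S·A) = 46000/(1.6 × 10^-4 × 2.881 × 10^6) = 99.78 m

Δh_u ≈ 0.19 m; Δh_c ≈ 99.8 m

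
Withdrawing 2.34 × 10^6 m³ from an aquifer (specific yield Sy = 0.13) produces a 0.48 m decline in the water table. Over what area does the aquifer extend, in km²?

A = ΔV / (Sy × Δh) = 2.34 × 10^6 / (0.13 × 0.48) = 3.75 × 10^7 m²
A = 3.75 × 10^7 m² = 37.5 km²

A ≈ 37.5 km²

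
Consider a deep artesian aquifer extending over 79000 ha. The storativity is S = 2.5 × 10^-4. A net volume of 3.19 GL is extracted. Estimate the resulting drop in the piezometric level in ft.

Δh ≈ 53 ft

A = 79000 ha = 7.9 × 10^8 m²
ΔV = 3.19 GL = 3.19 × 10^6 m³
Δh = ΔV / (S × A) = 3.19 × 10^6 m³ / (2.5 × 10^-4 × 7.9 × 10^8 m²) = 16.15 m
Δh = 16.15 m = 52.99 ft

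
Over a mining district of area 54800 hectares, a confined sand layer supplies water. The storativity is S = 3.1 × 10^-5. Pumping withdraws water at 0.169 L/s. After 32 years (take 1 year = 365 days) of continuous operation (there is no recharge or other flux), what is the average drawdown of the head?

Δh ≈ 10 m

A = 54800 hectares = 5.48 × 10^8 m²
Q = 0.169 L/s = 14.6 m³/d
t = 32 years = 11680 d
ΔV = Q × t = 14.6 m³/d × 11680 d = 1.705 × 10^5 m³
Δh = ΔV / (S × A) = 1.705 × 10^5 / (3.1 × 10^-5 × 5.48 × 10^8) = 10.04 m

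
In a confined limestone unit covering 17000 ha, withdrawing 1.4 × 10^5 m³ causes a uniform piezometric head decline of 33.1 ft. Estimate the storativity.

S ≈ 8.2 × 10^-5

A = 17000 ha = 1.7 × 10^8 m²
Δh = 33.1 ft = 10.09 m
S = ΔV / (A × Δh) = 1.4 × 10^5 m³ / (1.7 × 10^8 m² × 10.09 m) = 8.163 × 10^-5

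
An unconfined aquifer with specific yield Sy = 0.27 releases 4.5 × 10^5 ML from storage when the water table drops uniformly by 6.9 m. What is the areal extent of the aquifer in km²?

A ≈ 242 km²

ΔV = 4.5 × 10^5 ML = 4.5 × 10^8 m³
A = ΔV / (Sy × Δh) = 4.5 × 10^8 / (0.27 × 6.9) = 2.415 × 10^8 m²
A = 2.415 × 10^8 m² = 241.5 km²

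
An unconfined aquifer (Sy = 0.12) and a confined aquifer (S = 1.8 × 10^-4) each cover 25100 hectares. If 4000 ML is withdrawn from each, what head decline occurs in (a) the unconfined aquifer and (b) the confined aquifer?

A = 25100 hectares = 2.51 × 10^8 m²
ΔV = 4000 ML = 4 × 10^6 m³
Unconfined: Δh_u = ΔV/(Sy·A) = 4 × 10^6/(0.12 × 2.51 × 10^8) = 0.1328 m
Confined: Δh_c = ΔV/(S·A) = 4 × 10^6/(1.8 × 10^-4 × 2.51 × 10^8) = 88.53 m

Δh_u ≈ 0.133 m; Δh_c ≈ 88.5 m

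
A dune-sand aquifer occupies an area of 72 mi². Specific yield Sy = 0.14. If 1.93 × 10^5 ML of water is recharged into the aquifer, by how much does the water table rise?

A = 72 mi² = 1.865 × 10^8 m²
ΔV = 1.93 × 10^5 ML = 1.93 × 10^8 m³
Δh = ΔV / (Sy × A) = 1.93 × 10^8 m³ / (0.14 × 1.865 × 10^8 m²) = 7.393 m

Δh ≈ 7.39 m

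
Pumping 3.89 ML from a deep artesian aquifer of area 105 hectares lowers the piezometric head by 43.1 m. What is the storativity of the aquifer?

S ≈ 8.6 × 10^-5

A = 105 hectares = 1.05 × 10^6 m²
ΔV = 3.89 ML = 3890 m³
S = ΔV / (A × Δh) = 3890 m³ / (1.05 × 10^6 m² × 43.1 m) = 8.596 × 10^-5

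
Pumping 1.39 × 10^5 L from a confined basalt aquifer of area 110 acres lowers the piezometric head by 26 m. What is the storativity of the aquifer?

S ≈ 1.2 × 10^-5

A = 110 acres = 4.452 × 10^5 m²
ΔV = 1.39 × 10^5 L = 139 m³
S = ΔV / (A × Δh) = 139 m³ / (4.452 × 10^5 m² × 26 m) = 1.201 × 10^-5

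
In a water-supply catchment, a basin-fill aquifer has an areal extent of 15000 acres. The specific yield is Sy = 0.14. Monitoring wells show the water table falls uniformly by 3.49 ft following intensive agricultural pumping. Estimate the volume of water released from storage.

ΔV ≈ 9.04 × 10^6 m³

A = 15000 acres = 6.07 × 10^7 m²
Δh = 3.49 ft = 1.064 m
ΔV = Sy × A × Δh = 0.14 × 6.07 × 10^7 m² × 1.064 m = 9.04 × 10^6 m³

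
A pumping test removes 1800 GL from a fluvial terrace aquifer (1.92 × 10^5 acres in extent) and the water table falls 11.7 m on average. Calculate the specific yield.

Sy ≈ 0.2

A = 1.92 × 10^5 acres = 7.77 × 10^8 m²
ΔV = 1800 GL = 1.8 × 10^9 m³
Sy = ΔV / (A × Δh) = 1.8 × 10^9 m³ / (7.77 × 10^8 m² × 11.7 m) = 0.198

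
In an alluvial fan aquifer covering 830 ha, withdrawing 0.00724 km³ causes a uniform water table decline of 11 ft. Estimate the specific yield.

A = 830 ha = 8.3 × 10^6 m²
Δh = 11 ft = 3.353 m
ΔV = 0.00724 km³ = 7.24 × 10^6 m³
Sy = ΔV / (A × Δh) = 7.24 × 10^6 m³ / (8.3 × 10^6 m² × 3.353 m) = 0.2602

Sy ≈ 0.26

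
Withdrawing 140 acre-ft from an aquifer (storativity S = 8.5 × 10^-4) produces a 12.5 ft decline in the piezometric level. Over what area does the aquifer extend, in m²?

Δh = 12.5 ft = 3.81 m
ΔV = 140 acre-ft = 1.727 × 10^5 m³
A = ΔV / (S × Δh) = 1.727 × 10^5 / (8.5 × 10^-4 × 3.81) = 5.332 × 10^7 m²

A ≈ 5.33 × 10^7 m²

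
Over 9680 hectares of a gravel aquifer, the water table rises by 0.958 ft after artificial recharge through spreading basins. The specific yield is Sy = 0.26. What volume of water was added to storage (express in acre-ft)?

ΔV ≈ 5960 acre-ft

A = 9680 hectares = 9.68 × 10^7 m²
Δh = 0.958 ft = 0.292 m
ΔV = Sy × A × Δh = 0.26 × 9.68 × 10^7 m² × 0.292 m = 7.349 × 10^6 m³
ΔV = 7.349 × 10^6 m³ = 5958 acre-ft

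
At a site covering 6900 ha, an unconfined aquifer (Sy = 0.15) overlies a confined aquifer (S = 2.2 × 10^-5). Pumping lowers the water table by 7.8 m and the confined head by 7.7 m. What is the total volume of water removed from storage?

ΔV ≈ 8.07 × 10^7 m³

A = 6900 ha = 6.9 × 10^7 m²
Unconfined: ΔV_u = Sy × A × Δh_u = 0.15 × 6.9 × 10^7 × 7.8 = 8.073 × 10^7 m³
Confined: ΔV_c = S × A × Δh_c = 2.2 × 10^-5 × 6.9 × 10^7 × 7.7 = 11690 m³
Total ΔV = 8.073 × 10^7 + 11690 = 8.074 × 10^7 m³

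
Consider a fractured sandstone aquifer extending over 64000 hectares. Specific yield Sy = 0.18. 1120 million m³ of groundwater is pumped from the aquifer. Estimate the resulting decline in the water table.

Δh ≈ 9.72 m

A = 64000 hectares = 6.4 × 10^8 m²
ΔV = 1120 million m³ = 1.12 × 10^9 m³
Δh = ΔV / (Sy × A) = 1.12 × 10^9 m³ / (0.18 × 6.4 × 10^8 m²) = 9.722 m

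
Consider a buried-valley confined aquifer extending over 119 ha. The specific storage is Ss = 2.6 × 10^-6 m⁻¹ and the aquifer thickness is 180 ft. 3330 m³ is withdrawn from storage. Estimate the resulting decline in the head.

b = 180 ft = 54.86 m
S = Ss × b = 2.6 × 10^-6 m⁻¹ × 54.86 m = 1.426 × 10^-4
A = 119 ha = 1.19 × 10^6 m²
Δh = ΔV / (S × A) = 3330 m³ / (1.426 × 10^-4 × 1.19 × 10^6 m²) = 19.62 m

Δh ≈ 19.6 m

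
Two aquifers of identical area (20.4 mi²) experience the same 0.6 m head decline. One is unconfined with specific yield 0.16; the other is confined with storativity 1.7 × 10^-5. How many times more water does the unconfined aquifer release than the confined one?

ΔV_u / ΔV_c ≈ 9410

A = 20.4 mi² = 5.284 × 10^7 m²
Unconfined: ΔV_u = Sy × A × Δh = 0.16 × 5.284 × 10^7 × 0.6 = 5.072 × 10^6 m³
Confined: ΔV_c = S × A × Δh = 1.7 × 10^-5 × 5.284 × 10^7 × 0.6 = 538.9 m³
Ratio = ΔV_u / ΔV_c = Sy / S = 0.16 / 1.7 × 10^-5 = 9412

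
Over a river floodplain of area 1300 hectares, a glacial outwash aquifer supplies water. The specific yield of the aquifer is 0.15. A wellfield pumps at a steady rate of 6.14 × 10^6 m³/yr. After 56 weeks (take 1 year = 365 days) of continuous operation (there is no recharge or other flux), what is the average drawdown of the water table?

A = 1300 hectares = 1.3 × 10^7 m²
Q = 6.14 × 10^6 m³/yr = 16820 m³/d
t = 56 weeks = 392 d
ΔV = Q × t = 16820 m³/d × 392 d = 6.594 × 10^6 m³
Δh = ΔV / (Sy × A) = 6.594 × 10^6 / (0.15 × 1.3 × 10^7) = 3.382 m

Δh ≈ 3.38 m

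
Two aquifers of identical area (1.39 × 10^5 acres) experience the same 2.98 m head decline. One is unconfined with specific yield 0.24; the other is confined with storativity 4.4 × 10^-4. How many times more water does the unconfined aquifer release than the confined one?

ΔV_u / ΔV_c ≈ 545

A = 1.39 × 10^5 acres = 5.625 × 10^8 m²
Unconfined: ΔV_u = Sy × A × Δh = 0.24 × 5.625 × 10^8 × 2.98 = 4.023 × 10^8 m³
Confined: ΔV_c = S × A × Δh = 4.4 × 10^-4 × 5.625 × 10^8 × 2.98 = 7.376 × 10^5 m³
Ratio = ΔV_u / ΔV_c = Sy / S = 0.24 / 4.4 × 10^-4 = 545.5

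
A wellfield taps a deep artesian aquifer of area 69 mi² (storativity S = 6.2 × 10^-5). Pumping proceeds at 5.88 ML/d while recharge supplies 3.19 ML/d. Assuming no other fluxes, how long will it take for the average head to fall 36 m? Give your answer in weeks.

A = 69 mi² = 1.787 × 10^8 m²
ΔV = S × A × Δh = 6.2 × 10^-5 × 1.787 × 10^8 × 36 = 3.989 × 10^5 m³
Net withdrawal = 5.88 − 3.19 = 2.69 ML/d = 2690 m³/d
t = ΔV / Q = 3.989 × 10^5 m³ / 2690 m³/d = 148.3 d
t = 148.3 d ≈ 21.18 weeks

t ≈ 21.2 weeks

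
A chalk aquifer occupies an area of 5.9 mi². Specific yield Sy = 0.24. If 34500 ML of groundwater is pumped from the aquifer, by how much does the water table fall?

Δh ≈ 9.41 m

A = 5.9 mi² = 1.528 × 10^7 m²
ΔV = 34500 ML = 3.45 × 10^7 m³
Δh = ΔV / (Sy × A) = 3.45 × 10^7 m³ / (0.24 × 1.528 × 10^7 m²) = 9.407 m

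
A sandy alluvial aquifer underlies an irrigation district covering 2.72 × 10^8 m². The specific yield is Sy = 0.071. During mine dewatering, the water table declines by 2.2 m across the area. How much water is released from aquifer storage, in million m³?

ΔV = Sy × A × Δh = 0.071 × 2.72 × 10^8 m² × 2.2 m = 4.249 × 10^7 m³
ΔV = 4.249 × 10^7 m³ = 42.49 million m³

ΔV ≈ 42.5 million m³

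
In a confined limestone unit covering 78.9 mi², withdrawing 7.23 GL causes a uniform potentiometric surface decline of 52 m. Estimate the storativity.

A = 78.9 mi² = 2.044 × 10^8 m²
ΔV = 7.23 GL = 7.23 × 10^6 m³
S = ΔV / (A × Δh) = 7.23 × 10^6 m³ / (2.044 × 10^8 m² × 52 m) = 6.804 × 10^-4

S ≈ 6.8 × 10^-4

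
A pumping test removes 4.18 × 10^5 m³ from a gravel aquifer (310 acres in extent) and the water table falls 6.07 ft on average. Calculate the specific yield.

A = 310 acres = 1.255 × 10^6 m²
Δh = 6.07 ft = 1.85 m
Sy = ΔV / (A × Δh) = 4.18 × 10^5 m³ / (1.255 × 10^6 m² × 1.85 m) = 0.1801

Sy ≈ 0.18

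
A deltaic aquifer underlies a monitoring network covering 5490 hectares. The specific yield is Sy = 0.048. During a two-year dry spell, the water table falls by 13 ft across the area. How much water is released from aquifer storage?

A = 5490 hectares = 5.49 × 10^7 m²
Δh = 13 ft = 3.962 m
ΔV = Sy × A × Δh = 0.048 × 5.49 × 10^7 m² × 3.962 m = 1.044 × 10^7 m³

ΔV ≈ 1.04 × 10^7 m³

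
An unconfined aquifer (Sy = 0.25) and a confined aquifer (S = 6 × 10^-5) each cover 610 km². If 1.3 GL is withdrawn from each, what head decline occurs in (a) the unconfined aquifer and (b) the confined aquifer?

Δh_u ≈ 0.00852 m; Δh_c ≈ 35.5 m

A = 610 km² = 6.1 × 10^8 m²
ΔV = 1.3 GL = 1.3 × 10^6 m³
Unconfined: Δh_u = ΔV/(Sy·A) = 1.3 × 10^6/(0.25 × 6.1 × 10^8) = 0.008525 m
Confined: Δh_c = ΔV/(S·A) = 1.3 × 10^6/(6 × 10^-5 × 6.1 × 10^8) = 35.52 m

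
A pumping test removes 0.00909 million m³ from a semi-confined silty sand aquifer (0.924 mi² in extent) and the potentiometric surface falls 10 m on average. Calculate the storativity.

A = 0.924 mi² = 2.393 × 10^6 m²
ΔV = 0.00909 million m³ = 9090 m³
S = ΔV / (A × Δh) = 9090 m³ / (2.393 × 10^6 m² × 10 m) = 3.798 × 10^-4

S ≈ 3.8 × 10^-4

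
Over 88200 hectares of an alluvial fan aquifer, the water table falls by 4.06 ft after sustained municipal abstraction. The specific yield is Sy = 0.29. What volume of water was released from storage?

A = 88200 hectares = 8.82 × 10^8 m²
Δh = 4.06 ft = 1.237 m
ΔV = Sy × A × Δh = 0.29 × 8.82 × 10^8 m² × 1.237 m = 3.165 × 10^8 m³

ΔV ≈ 3.17 × 10^8 m³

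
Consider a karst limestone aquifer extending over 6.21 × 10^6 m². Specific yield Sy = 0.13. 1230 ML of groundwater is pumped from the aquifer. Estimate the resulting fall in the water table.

ΔV = 1230 ML = 1.23 × 10^6 m³
Δh = ΔV / (Sy × A) = 1.23 × 10^6 m³ / (0.13 × 6.21 × 10^6 m²) = 1.524 m

Δh ≈ 1.52 m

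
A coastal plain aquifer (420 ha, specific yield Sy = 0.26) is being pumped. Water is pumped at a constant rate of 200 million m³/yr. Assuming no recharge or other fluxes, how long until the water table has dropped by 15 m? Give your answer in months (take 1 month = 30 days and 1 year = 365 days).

t ≈ 0.996 months

A = 420 ha = 4.2 × 10^6 m²
ΔV = Sy × A × Δh = 0.26 × 4.2 × 10^6 × 15 = 1.638 × 10^7 m³
Q = 200 million m³/yr = 5.479 × 10^5 m³/d
t = ΔV / Q = 1.638 × 10^7 m³ / 5.479 × 10^5 m³/d = 29.89 d
t = 29.89 d ≈ 0.9964 months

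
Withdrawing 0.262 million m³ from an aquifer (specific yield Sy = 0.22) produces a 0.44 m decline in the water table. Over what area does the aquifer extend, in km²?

A ≈ 2.71 km²

ΔV = 0.262 million m³ = 2.62 × 10^5 m³
A = ΔV / (Sy × Δh) = 2.62 × 10^5 / (0.22 × 0.44) = 2.707 × 10^6 m²
A = 2.707 × 10^6 m² = 2.707 km²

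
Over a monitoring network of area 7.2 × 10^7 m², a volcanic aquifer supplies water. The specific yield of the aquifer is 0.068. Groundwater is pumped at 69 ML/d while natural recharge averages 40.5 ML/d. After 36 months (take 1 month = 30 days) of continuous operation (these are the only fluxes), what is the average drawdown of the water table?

Δh ≈ 6.29 m

Net abstraction = 69 − 40.5 = 28.5 ML/d
Q_net = 28.5 ML/d = 28500 m³/d
t = 36 months = 1080 d
ΔV = Q × t = 28500 m³/d × 1080 d = 3.078 × 10^7 m³
Δh = ΔV / (Sy × A) = 3.078 × 10^7 / (0.068 × 7.2 × 10^7) = 6.287 m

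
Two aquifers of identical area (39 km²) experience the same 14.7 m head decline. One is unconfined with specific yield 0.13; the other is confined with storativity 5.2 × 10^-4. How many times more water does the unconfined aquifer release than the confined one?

ΔV_u / ΔV_c ≈ 250

A = 39 km² = 3.9 × 10^7 m²
Unconfined: ΔV_u = Sy × A × Δh = 0.13 × 3.9 × 10^7 × 14.7 = 7.453 × 10^7 m³
Confined: ΔV_c = S × A × Δh = 5.2 × 10^-4 × 3.9 × 10^7 × 14.7 = 2.981 × 10^5 m³
Ratio = ΔV_u / ΔV_c = Sy / S = 0.13 / 5.2 × 10^-4 = 250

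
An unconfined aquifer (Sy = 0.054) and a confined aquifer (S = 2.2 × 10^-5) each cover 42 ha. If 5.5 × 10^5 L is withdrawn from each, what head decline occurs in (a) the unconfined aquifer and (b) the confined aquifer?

Δh_u ≈ 0.0243 m; Δh_c ≈ 59.5 m

A = 42 ha = 4.2 × 10^5 m²
ΔV = 5.5 × 10^5 L = 550 m³
Unconfined: Δh_u = ΔV/(Sy·A) = 550/(0.054 × 4.2 × 10^5) = 0.02425 m
Confined: Δh_c = ΔV/(S·A) = 550/(2.2 × 10^-5 × 4.2 × 10^5) = 59.52 m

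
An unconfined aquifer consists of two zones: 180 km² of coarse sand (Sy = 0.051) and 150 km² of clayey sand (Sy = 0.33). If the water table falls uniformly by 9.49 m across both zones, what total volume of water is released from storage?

A₁ = 180 km² = 1.8 × 10^8 m²; A₂ = 150 km² = 1.5 × 10^8 m²
ΔV₁ = 0.051 × 1.8 × 10^8 × 9.49 = 8.712 × 10^7 m³
ΔV₂ = 0.33 × 1.5 × 10^8 × 9.49 = 4.698 × 10^8 m³
ΔV = ΔV₁ + ΔV₂ = 5.569 × 10^8 m³

ΔV ≈ 5.57 × 10^8 m³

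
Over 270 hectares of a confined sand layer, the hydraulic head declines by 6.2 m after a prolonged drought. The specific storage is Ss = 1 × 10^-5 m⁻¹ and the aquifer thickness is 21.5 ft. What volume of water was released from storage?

ΔV ≈ 1100 m³

b = 21.5 ft = 6.553 m
S = Ss × b = 1 × 10^-5 m⁻¹ × 6.553 m = 6.553 × 10^-5
A = 270 hectares = 2.7 × 10^6 m²
ΔV = S × A × Δh = 6.553 × 10^-5 × 2.7 × 10^6 m² × 6.2 m = 1097 m³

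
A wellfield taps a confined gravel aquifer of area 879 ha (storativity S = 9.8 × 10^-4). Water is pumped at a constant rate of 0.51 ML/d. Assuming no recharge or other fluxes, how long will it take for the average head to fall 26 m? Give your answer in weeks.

t ≈ 62.7 weeks

A = 879 ha = 8.79 × 10^6 m²
ΔV = S × A × Δh = 9.8 × 10^-4 × 8.79 × 10^6 × 26 = 2.24 × 10^5 m³
Q = 0.51 ML/d = 510 m³/d
t = ΔV / Q = 2.24 × 10^5 m³ / 510 m³/d = 439.2 d
t = 439.2 d ≈ 62.74 weeks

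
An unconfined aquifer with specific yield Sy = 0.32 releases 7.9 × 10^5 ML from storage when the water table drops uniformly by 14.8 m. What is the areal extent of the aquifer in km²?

ΔV = 7.9 × 10^5 ML = 7.9 × 10^8 m³
A = ΔV / (Sy × Δh) = 7.9 × 10^8 / (0.32 × 14.8) = 1.668 × 10^8 m²
A = 1.668 × 10^8 m² = 166.8 km²

A ≈ 167 km²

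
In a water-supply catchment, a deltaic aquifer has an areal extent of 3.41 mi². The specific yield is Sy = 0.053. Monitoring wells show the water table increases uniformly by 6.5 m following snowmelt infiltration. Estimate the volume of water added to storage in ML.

ΔV ≈ 3040 ML

A = 3.41 mi² = 8.832 × 10^6 m²
ΔV = Sy × A × Δh = 0.053 × 8.832 × 10^6 m² × 6.5 m = 3.043 × 10^6 m³
ΔV = 3.043 × 10^6 m³ = 3043 ML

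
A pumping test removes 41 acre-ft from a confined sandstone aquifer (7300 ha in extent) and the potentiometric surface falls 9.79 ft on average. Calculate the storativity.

S ≈ 2.3 × 10^-4

A = 7300 ha = 7.3 × 10^7 m²
Δh = 9.79 ft = 2.984 m
ΔV = 41 acre-ft = 50570 m³
S = ΔV / (A × Δh) = 50570 m³ / (7.3 × 10^7 m² × 2.984 m) = 2.322 × 10^-4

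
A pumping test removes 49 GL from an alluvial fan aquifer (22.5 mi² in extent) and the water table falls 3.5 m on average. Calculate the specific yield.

A = 22.5 mi² = 5.827 × 10^7 m²
ΔV = 49 GL = 4.9 × 10^7 m³
Sy = ΔV / (A × Δh) = 4.9 × 10^7 m³ / (5.827 × 10^7 m² × 3.5 m) = 0.2402

Sy ≈ 0.24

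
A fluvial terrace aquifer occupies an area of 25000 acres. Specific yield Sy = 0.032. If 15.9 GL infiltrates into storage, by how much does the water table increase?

Δh ≈ 4.91 m

A = 25000 acres = 1.012 × 10^8 m²
ΔV = 15.9 GL = 1.59 × 10^7 m³
Δh = ΔV / (Sy × A) = 1.59 × 10^7 m³ / (0.032 × 1.012 × 10^8 m²) = 4.911 m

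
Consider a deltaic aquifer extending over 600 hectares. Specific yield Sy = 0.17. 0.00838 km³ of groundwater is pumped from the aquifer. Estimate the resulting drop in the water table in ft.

Δh ≈ 27 ft

A = 600 hectares = 6 × 10^6 m²
ΔV = 0.00838 km³ = 8.38 × 10^6 m³
Δh = ΔV / (Sy × A) = 8.38 × 10^6 m³ / (0.17 × 6 × 10^6 m²) = 8.216 m
Δh = 8.216 m = 26.95 ft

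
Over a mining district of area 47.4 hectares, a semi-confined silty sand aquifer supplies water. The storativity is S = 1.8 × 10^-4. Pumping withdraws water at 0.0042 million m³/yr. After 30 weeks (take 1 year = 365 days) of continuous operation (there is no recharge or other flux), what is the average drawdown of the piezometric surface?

A = 47.4 hectares = 4.74 × 10^5 m²
Q = 0.0042 million m³/yr = 11.51 m³/d
t = 30 weeks = 210 d
ΔV = Q × t = 11.51 m³/d × 210 d = 2416 m³
Δh = ΔV / (S × A) = 2416 / (1.8 × 10^-4 × 4.74 × 10^5) = 28.32 m

Δh ≈ 28.3 m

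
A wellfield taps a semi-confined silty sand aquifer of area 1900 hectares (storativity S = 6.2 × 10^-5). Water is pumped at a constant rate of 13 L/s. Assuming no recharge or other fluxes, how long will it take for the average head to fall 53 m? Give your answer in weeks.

A = 1900 hectares = 1.9 × 10^7 m²
ΔV = S × A × Δh = 6.2 × 10^-5 × 1.9 × 10^7 × 53 = 62430 m³
Q = 13 L/s = 1123 m³/d
t = ΔV / Q = 62430 m³ / 1123 m³/d = 55.59 d
t = 55.59 d ≈ 7.941 weeks

t ≈ 7.94 weeks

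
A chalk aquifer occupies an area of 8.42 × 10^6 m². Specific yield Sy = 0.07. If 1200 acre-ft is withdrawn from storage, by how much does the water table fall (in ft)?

Δh ≈ 8.24 ft

ΔV = 1200 acre-ft = 1.48 × 10^6 m³
Δh = ΔV / (Sy × A) = 1.48 × 10^6 m³ / (0.07 × 8.42 × 10^6 m²) = 2.511 m
Δh = 2.511 m = 8.239 ft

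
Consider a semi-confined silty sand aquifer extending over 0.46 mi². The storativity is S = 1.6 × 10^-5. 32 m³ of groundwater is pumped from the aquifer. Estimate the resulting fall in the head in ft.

A = 0.46 mi² = 1.191 × 10^6 m²
Δh = ΔV / (S × A) = 32 m³ / (1.6 × 10^-5 × 1.191 × 10^6 m²) = 1.679 m
Δh = 1.679 m = 5.508 ft

Δh ≈ 5.51 ft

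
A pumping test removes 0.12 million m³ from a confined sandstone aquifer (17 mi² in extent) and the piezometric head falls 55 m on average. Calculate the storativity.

A = 17 mi² = 4.403 × 10^7 m²
ΔV = 0.12 million m³ = 1.2 × 10^5 m³
S = ΔV / (A × Δh) = 1.2 × 10^5 m³ / (4.403 × 10^7 m² × 55 m) = 4.955 × 10^-5

S ≈ 5 × 10^-5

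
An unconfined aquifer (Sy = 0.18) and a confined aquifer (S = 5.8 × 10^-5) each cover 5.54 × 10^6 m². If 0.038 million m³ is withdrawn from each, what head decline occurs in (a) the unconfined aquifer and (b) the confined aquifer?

ΔV = 0.038 million m³ = 38000 m³
Unconfined: Δh_u = ΔV/(Sy·A) = 38000/(0.18 × 5.54 × 10^6) = 0.03811 m
Confined: Δh_c = ΔV/(S·A) = 38000/(5.8 × 10^-5 × 5.54 × 10^6) = 118.3 m

Δh_u ≈ 0.0381 m; Δh_c ≈ 118 m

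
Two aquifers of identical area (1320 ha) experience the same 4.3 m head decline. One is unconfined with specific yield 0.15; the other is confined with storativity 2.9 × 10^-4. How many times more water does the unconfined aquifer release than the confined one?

A = 1320 ha = 1.32 × 10^7 m²
Unconfined: ΔV_u = Sy × A × Δh = 0.15 × 1.32 × 10^7 × 4.3 = 8.514 × 10^6 m³
Confined: ΔV_c = S × A × Δh = 2.9 × 10^-4 × 1.32 × 10^7 × 4.3 = 16460 m³
Ratio = ΔV_u / ΔV_c = Sy / S = 0.15 / 2.9 × 10^-4 = 517.2

ΔV_u / ΔV_c ≈ 517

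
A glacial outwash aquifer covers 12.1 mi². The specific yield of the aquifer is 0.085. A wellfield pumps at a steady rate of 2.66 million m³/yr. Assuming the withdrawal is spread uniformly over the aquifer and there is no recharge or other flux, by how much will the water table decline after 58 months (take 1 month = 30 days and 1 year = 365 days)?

Δh ≈ 4.76 m

A = 12.1 mi² = 3.134 × 10^7 m²
Q = 2.66 million m³/yr = 7288 m³/d
t = 58 months = 1740 d
ΔV = Q × t = 7288 m³/d × 1740 d = 1.268 × 10^7 m³
Δh = ΔV / (Sy × A) = 1.268 × 10^7 / (0.085 × 3.134 × 10^7) = 4.76 m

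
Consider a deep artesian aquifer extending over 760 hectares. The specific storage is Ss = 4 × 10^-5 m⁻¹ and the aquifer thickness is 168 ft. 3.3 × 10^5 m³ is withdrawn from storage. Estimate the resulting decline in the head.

Δh ≈ 21.2 m

b = 168 ft = 51.21 m
S = Ss × b = 4 × 10^-5 m⁻¹ × 51.21 m = 2.048 × 10^-3
A = 760 hectares = 7.6 × 10^6 m²
Δh = ΔV / (S × A) = 3.3 × 10^5 m³ / (0.002048 × 7.6 × 10^6 m²) = 21.2 m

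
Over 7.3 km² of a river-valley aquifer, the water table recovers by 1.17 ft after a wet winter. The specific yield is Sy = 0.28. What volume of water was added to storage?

A = 7.3 km² = 7.3 × 10^6 m²
Δh = 1.17 ft = 0.3566 m
ΔV = Sy × A × Δh = 0.28 × 7.3 × 10^6 m² × 0.3566 m = 7.289 × 10^5 m³

ΔV ≈ 7.29 × 10^5 m³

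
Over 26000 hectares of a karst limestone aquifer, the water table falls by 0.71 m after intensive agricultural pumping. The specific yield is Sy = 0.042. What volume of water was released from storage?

A = 26000 hectares = 2.6 × 10^8 m²
ΔV = Sy × A × Δh = 0.042 × 2.6 × 10^8 m² × 0.71 m = 7.753 × 10^6 m³

ΔV ≈ 7.75 × 10^6 m³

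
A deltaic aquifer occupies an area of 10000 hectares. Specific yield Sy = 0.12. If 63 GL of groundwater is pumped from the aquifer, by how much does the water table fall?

Δh ≈ 5.25 m

A = 10000 hectares = 1 × 10^8 m²
ΔV = 63 GL = 6.3 × 10^7 m³
Δh = ΔV / (Sy × A) = 6.3 × 10^7 m³ / (0.12 × 1 × 10^8 m²) = 5.25 m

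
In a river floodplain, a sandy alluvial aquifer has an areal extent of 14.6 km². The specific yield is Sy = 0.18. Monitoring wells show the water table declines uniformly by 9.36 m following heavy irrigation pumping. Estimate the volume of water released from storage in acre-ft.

ΔV ≈ 19900 acre-ft

A = 14.6 km² = 1.46 × 10^7 m²
ΔV = Sy × A × Δh = 0.18 × 1.46 × 10^7 m² × 9.36 m = 2.46 × 10^7 m³
ΔV = 2.46 × 10^7 m³ = 19940 acre-ft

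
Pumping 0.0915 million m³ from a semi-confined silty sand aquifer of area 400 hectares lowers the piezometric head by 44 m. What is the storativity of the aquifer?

A = 400 hectares = 4 × 10^6 m²
ΔV = 0.0915 million m³ = 91500 m³
S = ΔV / (A × Δh) = 91500 m³ / (4 × 10^6 m² × 44 m) = 5.199 × 10^-4

S ≈ 5.2 × 10^-4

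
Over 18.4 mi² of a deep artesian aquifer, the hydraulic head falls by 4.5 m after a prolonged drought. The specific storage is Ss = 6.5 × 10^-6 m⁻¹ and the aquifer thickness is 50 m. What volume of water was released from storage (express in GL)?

S = Ss × b = 6.5 × 10^-6 m⁻¹ × 50 m = 3.25 × 10^-4
A = 18.4 mi² = 4.766 × 10^7 m²
ΔV = S × A × Δh = 3.25 × 10^-4 × 4.766 × 10^7 m² × 4.5 m = 69700 m³
ΔV = 69700 m³ = 0.0697 GL

ΔV ≈ 0.0697 GL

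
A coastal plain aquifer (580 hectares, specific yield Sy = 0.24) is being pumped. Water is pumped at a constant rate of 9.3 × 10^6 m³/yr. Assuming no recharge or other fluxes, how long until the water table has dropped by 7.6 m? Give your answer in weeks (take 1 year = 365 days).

t ≈ 59.3 weeks

A = 580 hectares = 5.8 × 10^6 m²
ΔV = Sy × A × Δh = 0.24 × 5.8 × 10^6 × 7.6 = 1.058 × 10^7 m³
Q = 9.3 × 10^6 m³/yr = 25480 m³/d
t = ΔV / Q = 1.058 × 10^7 m³ / 25480 m³/d = 415.2 d
t = 415.2 d ≈ 59.32 weeks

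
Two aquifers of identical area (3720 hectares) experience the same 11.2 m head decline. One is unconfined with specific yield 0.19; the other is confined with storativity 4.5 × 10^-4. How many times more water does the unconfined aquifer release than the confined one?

ΔV_u / ΔV_c ≈ 422

A = 3720 hectares = 3.72 × 10^7 m²
Unconfined: ΔV_u = Sy × A × Δh = 0.19 × 3.72 × 10^7 × 11.2 = 7.916 × 10^7 m³
Confined: ΔV_c = S × A × Δh = 4.5 × 10^-4 × 3.72 × 10^7 × 11.2 = 1.875 × 10^5 m³
Ratio = ΔV_u / ΔV_c = Sy / S = 0.19 / 4.5 × 10^-4 = 422.2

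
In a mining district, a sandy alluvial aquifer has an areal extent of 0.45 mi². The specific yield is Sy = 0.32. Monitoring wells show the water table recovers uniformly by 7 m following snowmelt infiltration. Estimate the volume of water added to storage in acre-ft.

ΔV ≈ 2120 acre-ft

A = 0.45 mi² = 1.165 × 10^6 m²
ΔV = Sy × A × Δh = 0.32 × 1.165 × 10^6 m² × 7 m = 2.611 × 10^6 m³
ΔV = 2.611 × 10^6 m³ = 2117 acre-ft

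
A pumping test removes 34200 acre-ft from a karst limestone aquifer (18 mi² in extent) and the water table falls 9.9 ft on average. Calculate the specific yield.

Sy ≈ 0.3

A = 18 mi² = 4.662 × 10^7 m²
Δh = 9.9 ft = 3.018 m
ΔV = 34200 acre-ft = 4.219 × 10^7 m³
Sy = ΔV / (A × Δh) = 4.219 × 10^7 m³ / (4.662 × 10^7 m² × 3.018 m) = 0.2999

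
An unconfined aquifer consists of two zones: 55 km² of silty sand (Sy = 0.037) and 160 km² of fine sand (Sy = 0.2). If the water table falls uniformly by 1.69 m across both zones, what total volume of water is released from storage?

ΔV ≈ 5.75 × 10^7 m³

A₁ = 55 km² = 5.5 × 10^7 m²; A₂ = 160 km² = 1.6 × 10^8 m²
ΔV₁ = 0.037 × 5.5 × 10^7 × 1.69 = 3.439 × 10^6 m³
ΔV₂ = 0.2 × 1.6 × 10^8 × 1.69 = 5.408 × 10^7 m³
ΔV = ΔV₁ + ΔV₂ = 5.752 × 10^7 m³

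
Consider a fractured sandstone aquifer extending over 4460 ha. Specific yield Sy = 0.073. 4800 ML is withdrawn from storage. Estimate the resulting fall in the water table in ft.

A = 4460 ha = 4.46 × 10^7 m²
ΔV = 4800 ML = 4.8 × 10^6 m³
Δh = ΔV / (Sy × A) = 4.8 × 10^6 m³ / (0.073 × 4.46 × 10^7 m²) = 1.474 m
Δh = 1.474 m = 4.837 ft

Δh ≈ 4.84 ft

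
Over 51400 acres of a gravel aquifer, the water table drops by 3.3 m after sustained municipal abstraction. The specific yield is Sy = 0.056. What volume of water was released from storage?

ΔV ≈ 3.84 × 10^7 m³

A = 51400 acres = 2.08 × 10^8 m²
ΔV = Sy × A × Δh = 0.056 × 2.08 × 10^8 m² × 3.3 m = 3.844 × 10^7 m³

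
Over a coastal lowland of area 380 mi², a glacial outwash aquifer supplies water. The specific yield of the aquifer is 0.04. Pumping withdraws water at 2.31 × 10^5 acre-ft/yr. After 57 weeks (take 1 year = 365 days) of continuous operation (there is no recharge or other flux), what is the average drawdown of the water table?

A = 380 mi² = 9.842 × 10^8 m²
Q = 2.31 × 10^5 acre-ft/yr = 7.806 × 10^5 m³/d
t = 57 weeks = 399 d
ΔV = Q × t = 7.806 × 10^5 m³/d × 399 d = 3.115 × 10^8 m³
Δh = ΔV / (Sy × A) = 3.115 × 10^8 / (0.04 × 9.842 × 10^8) = 7.912 m

Δh ≈ 7.91 m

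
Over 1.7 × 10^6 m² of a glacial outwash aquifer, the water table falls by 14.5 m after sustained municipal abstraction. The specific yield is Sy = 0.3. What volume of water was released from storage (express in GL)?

ΔV ≈ 7.39 GL

ΔV = Sy × A × Δh = 0.3 × 1.7 × 10^6 m² × 14.5 m = 7.395 × 10^6 m³
ΔV = 7.395 × 10^6 m³ = 7.395 GL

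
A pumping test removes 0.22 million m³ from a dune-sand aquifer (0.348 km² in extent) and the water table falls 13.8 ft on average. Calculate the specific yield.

A = 0.348 km² = 3.48 × 10^5 m²
Δh = 13.8 ft = 4.206 m
ΔV = 0.22 million m³ = 2.2 × 10^5 m³
Sy = ΔV / (A × Δh) = 2.2 × 10^5 m³ / (3.48 × 10^5 m² × 4.206 m) = 0.1503

Sy ≈ 0.15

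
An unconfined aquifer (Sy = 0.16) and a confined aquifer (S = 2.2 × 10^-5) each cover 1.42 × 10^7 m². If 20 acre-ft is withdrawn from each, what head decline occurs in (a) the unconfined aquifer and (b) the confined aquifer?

Δh_u ≈ 0.0109 m; Δh_c ≈ 79 m

ΔV = 20 acre-ft = 24670 m³
Unconfined: Δh_u = ΔV/(Sy·A) = 24670/(0.16 × 1.42 × 10^7) = 0.01086 m
Confined: Δh_c = ΔV/(S·A) = 24670/(2.2 × 10^-5 × 1.42 × 10^7) = 78.97 m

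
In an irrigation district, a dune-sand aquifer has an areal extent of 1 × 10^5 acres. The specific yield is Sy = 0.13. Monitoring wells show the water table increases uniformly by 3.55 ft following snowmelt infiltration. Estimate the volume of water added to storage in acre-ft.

A = 1 × 10^5 acres = 4.047 × 10^8 m²
Δh = 3.55 ft = 1.082 m
ΔV = Sy × A × Δh = 0.13 × 4.047 × 10^8 m² × 1.082 m = 5.693 × 10^7 m³
ΔV = 5.693 × 10^7 m³ = 46150 acre-ft

ΔV ≈ 46100 acre-ft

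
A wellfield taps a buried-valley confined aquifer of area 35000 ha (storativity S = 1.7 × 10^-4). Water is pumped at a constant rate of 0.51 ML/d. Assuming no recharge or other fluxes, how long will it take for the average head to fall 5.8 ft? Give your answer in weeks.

A = 35000 ha = 3.5 × 10^8 m²
Δh = 5.8 ft = 1.768 m
ΔV = S × A × Δh = 1.7 × 10^-4 × 3.5 × 10^8 × 1.768 = 1.052 × 10^5 m³
Q = 0.51 ML/d = 510 m³/d
t = ΔV / Q = 1.052 × 10^5 m³ / 510 m³/d = 206.2 d
t = 206.2 d ≈ 29.46 weeks

t ≈ 29.5 weeks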